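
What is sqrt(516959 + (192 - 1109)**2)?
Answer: 6*sqrt(37718) ≈ 1165.3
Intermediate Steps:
sqrt(516959 + (192 - 1109)**2) = sqrt(516959 + (-917)**2) = sqrt(516959 + 840889) = sqrt(1357848) = 6*sqrt(37718)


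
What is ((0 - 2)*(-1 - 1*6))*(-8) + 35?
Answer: -77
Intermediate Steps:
((0 - 2)*(-1 - 1*6))*(-8) + 35 = -2*(-1 - 6)*(-8) + 35 = -2*(-7)*(-8) + 35 = 14*(-8) + 35 = -112 + 35 = -77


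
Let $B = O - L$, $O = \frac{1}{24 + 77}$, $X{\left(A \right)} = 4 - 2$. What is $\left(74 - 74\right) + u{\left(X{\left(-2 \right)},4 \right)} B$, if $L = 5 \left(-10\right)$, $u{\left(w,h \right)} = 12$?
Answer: $\frac{60612}{101} \approx 600.12$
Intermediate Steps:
$X{\left(A \right)} = 2$
$L = -50$
$O = \frac{1}{101} \approx 0.009901$
$B = \frac{5051}{101}$ ($B = \frac{1}{101} - -50 = \frac{1}{101} + 50 = \frac{5051}{101} \approx 50.01$)
$\left(74 - 74\right) + u{\left(X{\left(-2 \right)},4 \right)} B = \left(74 - 74\right) + 12 \cdot \frac{5051}{101} = 0 + \frac{60612}{101} = \frac{60612}{101}$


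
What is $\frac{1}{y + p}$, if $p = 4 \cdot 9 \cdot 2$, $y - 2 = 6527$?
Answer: $\frac{1}{6601} \approx 0.00015149$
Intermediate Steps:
$y = 6529$ ($y = 2 + 6527 = 6529$)
$p = 72$ ($p = 36 \cdot 2 = 72$)
$\frac{1}{y + p} = \frac{1}{6529 + 72} = \frac{1}{6601}$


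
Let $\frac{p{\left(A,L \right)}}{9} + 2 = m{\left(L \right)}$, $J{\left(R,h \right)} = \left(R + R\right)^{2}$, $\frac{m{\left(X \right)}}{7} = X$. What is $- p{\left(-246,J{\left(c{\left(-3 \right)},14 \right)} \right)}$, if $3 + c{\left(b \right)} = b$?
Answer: $-9054$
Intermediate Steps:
$m{\left(X \right)} = 7 X$
$c{\left(b \right)} = -3 + b$
$J{\left(R,h \right)} = 4 R^{2}$ ($J{\left(R,h \right)} = \left(2 R\right)^{2} = 4 R^{2}$)
$p{\left(A,L \right)} = -18 + 63 L$ ($p{\left(A,L \right)} = -18 + 9 \cdot 7 L = -18 + 63 L$)
$- p{\left(-246,J{\left(c{\left(-3 \right)},14 \right)} \right)} = - (-18 + 63 \cdot 4 \left(-3 - 3\right)^{2}) = - (-18 + 63 \cdot 4 \left(-6\right)^{2}) = - (-18 + 63 \cdot 4 \cdot 36) = - (-18 + 63 \cdot 144) = - (-18 + 9072) = \left(-1\right) 9054 = -9054$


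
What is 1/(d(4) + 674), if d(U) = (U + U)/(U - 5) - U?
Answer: 1/662 ≈ 0.0015106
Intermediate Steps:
d(U) = -U + 2*U/(-5 + U) (d(U) = (2*U)/(-5 + U) - U = 2*U/(-5 + U) - U = -U + 2*U/(-5 + U))
1/(d(4) + 674) = 1/(4*(7 - 1*4)/(-5 + 4) + 674) = 1/(4*(7 - 4)/(-1) + 674) = 1/(4*(-1)*3 + 674) = 1/(-12 + 674) = 1/662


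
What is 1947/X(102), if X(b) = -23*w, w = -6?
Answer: 649/46 ≈ 14.109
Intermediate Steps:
X(b) = 138 (X(b) = -23*(-6) = 138)
1947/X(102) = 1947/138 = 1947*(1/138) = 649/46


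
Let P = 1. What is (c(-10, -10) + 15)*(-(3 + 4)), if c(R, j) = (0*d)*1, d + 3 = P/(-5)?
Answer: -105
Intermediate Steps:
d = -16/5 (d = -3 + 1/(-5) = -3 + 1*(-⅕) = -3 - ⅕ = -16/5 ≈ -3.2000)
c(R, j) = 0 (c(R, j) = (0*(-16/5))*1 = 0*1 = 0)
(c(-10, -10) + 15)*(-(3 + 4)) = (0 + 15)*(-(3 + 4)) = 15*(-1*7) = 15*(-7) = -105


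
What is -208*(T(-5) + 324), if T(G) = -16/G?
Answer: -340288/5 ≈ -68058.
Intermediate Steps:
-208*(T(-5) + 324) = -208*(-16/(-5) + 324) = -208*(-16*(-⅕) + 324) = -208*(16/5 + 324) = -208*1636/5 = -340288/5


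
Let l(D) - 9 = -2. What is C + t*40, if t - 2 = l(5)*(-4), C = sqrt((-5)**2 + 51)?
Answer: -1040 + 2*sqrt(19) ≈ -1031.3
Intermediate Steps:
l(D) = 7 (l(D) = 9 - 2 = 7)
C = 2*sqrt(19) (C = sqrt(25 + 51) = sqrt(76) = 2*sqrt(19) ≈ 8.7178)
t = -26 (t = 2 + 7*(-4) = 2 - 28 = -26)
C + t*40 = 2*sqrt(19) - 26*40 = 2*sqrt(19) - 1040 = -1040 + 2*sqrt(19)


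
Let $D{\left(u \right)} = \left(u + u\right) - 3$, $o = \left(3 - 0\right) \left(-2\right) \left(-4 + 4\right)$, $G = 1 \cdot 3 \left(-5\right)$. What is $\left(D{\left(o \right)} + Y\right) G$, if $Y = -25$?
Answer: $420$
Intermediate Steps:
$G = -15$ ($G = 3 \left(-5\right) = -15$)
$o = 0$ ($o = \left(3 + 0\right) \left(-2\right) 0 = 3 \left(-2\right) 0 = \left(-6\right) 0 = 0$)
$D{\left(u \right)} = -3 + 2 u$ ($D{\left(u \right)} = 2 u - 3 = -3 + 2 u$)
$\left(D{\left(o \right)} + Y\right) G = \left(\left(-3 + 2 \cdot 0\right) - 25\right) \left(-15\right) = \left(\left(-3 + 0\right) - 25\right) \left(-15\right) = \left(-3 - 25\right) \left(-15\right) = \left(-28\right) \left(-15\right) = 420$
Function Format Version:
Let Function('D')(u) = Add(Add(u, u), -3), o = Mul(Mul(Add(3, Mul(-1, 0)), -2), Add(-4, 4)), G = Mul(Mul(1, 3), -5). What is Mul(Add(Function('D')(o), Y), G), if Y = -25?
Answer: 420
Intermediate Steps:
G = -15 (G = Mul(3, -5) = -15)
o = 0 (o = Mul(Mul(Add(3, 0), -2), 0) = Mul(Mul(3, -2), 0) = Mul(-6, 0) = 0)
Function('D')(u) = Add(-3, Mul(2, u)) (Function('D')(u) = Add(Mul(2, u), -3) = Add(-3, Mul(2, u)))
Mul(Add(Function('D')(o), Y), G) = Mul(Add(Add(-3, Mul(2, 0)), -25), -15) = Mul(Add(Add(-3, 0), -25), -15) = Mul(Add(-3, -25), -15) = Mul(-28, -15) = 420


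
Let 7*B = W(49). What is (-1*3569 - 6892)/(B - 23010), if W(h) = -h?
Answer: 10461/23017 ≈ 0.45449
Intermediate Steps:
B = -7 (B = (-1*49)/7 = (⅐)*(-49) = -7)
(-1*3569 - 6892)/(B - 23010) = (-1*3569 - 6892)/(-7 - 23010) = (-3569 - 6892)/(-23017) = -10461*(-1/23017) = 10461/23017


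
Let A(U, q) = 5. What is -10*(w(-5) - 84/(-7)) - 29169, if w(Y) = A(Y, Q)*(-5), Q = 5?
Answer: -29039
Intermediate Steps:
w(Y) = -25 (w(Y) = 5*(-5) = -25)
-10*(w(-5) - 84/(-7)) - 29169 = -10*(-25 - 84/(-7)) - 29169 = -10*(-25 - 84*(-1/7)) - 29169 = -10*(-25 + 12) - 29169 = -10*(-13) - 29169 = 130 - 29169 = -29039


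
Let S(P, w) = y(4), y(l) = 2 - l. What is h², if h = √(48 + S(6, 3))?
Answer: 46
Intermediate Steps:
S(P, w) = -2 (S(P, w) = 2 - 1*4 = 2 - 4 = -2)
h = √46 (h = √(48 - 2) = √46 ≈ 6.7823)
h² = (√46)² = 46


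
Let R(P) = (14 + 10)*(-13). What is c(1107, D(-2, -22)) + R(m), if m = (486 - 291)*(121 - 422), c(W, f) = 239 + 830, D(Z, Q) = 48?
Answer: 757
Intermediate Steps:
c(W, f) = 1069
m = -58695 (m = 195*(-301) = -58695)
R(P) = -312 (R(P) = 24*(-13) = -312)
c(1107, D(-2, -22)) + R(m) = 1069 - 312 = 757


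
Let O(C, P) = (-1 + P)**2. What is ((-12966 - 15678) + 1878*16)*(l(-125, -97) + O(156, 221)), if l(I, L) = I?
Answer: 67778100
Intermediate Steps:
((-12966 - 15678) + 1878*16)*(l(-125, -97) + O(156, 221)) = ((-12966 - 15678) + 1878*16)*(-125 + (-1 + 221)**2) = (-28644 + 30048)*(-125 + 220**2) = 1404*(-125 + 48400) = 1404*48275 = 67778100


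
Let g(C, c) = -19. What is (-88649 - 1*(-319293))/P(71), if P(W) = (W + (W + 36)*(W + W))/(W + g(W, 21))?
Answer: 11993488/15265 ≈ 785.69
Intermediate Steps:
P(W) = (W + 2*W*(36 + W))/(-19 + W) (P(W) = (W + (W + 36)*(W + W))/(W - 19) = (W + (36 + W)*(2*W))/(-19 + W) = (W + 2*W*(36 + W))/(-19 + W))
(-88649 - 1*(-319293))/P(71) = (-88649 - 1*(-319293))/((71*(73 + 2*71)/(-19 + 71))) = (-88649 + 319293)/((71*(73 + 142)/52)) = 230644/((71*(1/52)*215)) = 230644/(15265/52) = 230644*(52/15265) = 11993488/15265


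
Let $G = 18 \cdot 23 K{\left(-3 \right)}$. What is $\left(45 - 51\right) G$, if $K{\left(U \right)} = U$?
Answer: $7452$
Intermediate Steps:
$G = -1242$ ($G = 18 \cdot 23 \left(-3\right) = 414 \left(-3\right) = -1242$)
$\left(45 - 51\right) G = \left(45 - 51\right) \left(-1242\right) = \left(-6\right) \left(-1242\right) = 7452$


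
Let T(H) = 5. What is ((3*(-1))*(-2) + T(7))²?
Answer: 121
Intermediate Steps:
((3*(-1))*(-2) + T(7))² = ((3*(-1))*(-2) + 5)² = (-3*(-2) + 5)² = (6 + 5)² = 11² = 121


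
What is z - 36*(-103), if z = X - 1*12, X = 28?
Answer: 3724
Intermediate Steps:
z = 16 (z = 28 - 1*12 = 28 - 12 = 16)
z - 36*(-103) = 16 - 36*(-103) = 16 + 3708 = 3724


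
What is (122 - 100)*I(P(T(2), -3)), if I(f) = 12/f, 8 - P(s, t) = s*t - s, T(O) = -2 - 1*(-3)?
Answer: 22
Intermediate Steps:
T(O) = 1 (T(O) = -2 + 3 = 1)
P(s, t) = 8 + s - s*t (P(s, t) = 8 - (s*t - s) = 8 - (-s + s*t) = 8 + (s - s*t) = 8 + s - s*t)
(122 - 100)*I(P(T(2), -3)) = (122 - 100)*(12/(8 + 1 - 1*1*(-3))) = 22*(12/(8 + 1 + 3)) = 22*(12/12) = 22*(12*(1/12)) = 22*1 = 22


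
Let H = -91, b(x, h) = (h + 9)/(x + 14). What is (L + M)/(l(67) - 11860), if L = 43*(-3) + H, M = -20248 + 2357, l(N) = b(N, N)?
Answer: 1466991/960584 ≈ 1.5272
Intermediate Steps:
b(x, h) = (9 + h)/(14 + x)
l(N) = (9 + N)/(14 + N)
M = -17891
L = -220 (L = 43*(-3) - 91 = -129 - 91 = -220)
(L + M)/(l(67) - 11860) = (-220 - 17891)/((9 + 67)/(14 + 67) - 11860) = -18111/(76/81 - 11860) = -18111/(-960584/81) = -18111*(-81/960584) = 1466991/960584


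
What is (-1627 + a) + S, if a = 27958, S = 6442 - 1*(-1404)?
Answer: 34177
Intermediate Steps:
S = 7846 (S = 6442 + 1404 = 7846)
(-1627 + a) + S = (-1627 + 27958) + 7846 = 26331 + 7846 = 34177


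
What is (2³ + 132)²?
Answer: 19600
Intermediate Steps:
(2³ + 132)² = (8 + 132)² = 140² = 19600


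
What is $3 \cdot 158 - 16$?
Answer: $458$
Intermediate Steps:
$3 \cdot 158 - 16 = 474 - 16 = 458$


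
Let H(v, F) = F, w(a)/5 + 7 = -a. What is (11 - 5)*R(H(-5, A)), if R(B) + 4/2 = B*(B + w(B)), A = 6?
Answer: -2136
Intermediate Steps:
w(a) = -35 - 5*a (w(a) = -35 + 5*(-a) = -35 - 5*a)
R(B) = -2 + B*(-35 - 4*B) (R(B) = -2 + B*(B + (-35 - 5*B)) = -2 + B*(-35 - 4*B))
(11 - 5)*R(H(-5, A)) = (11 - 5)*(-2 + 6**2 - 5*6*(7 + 6)) = 6*(-2 + 36 - 5*6*13) = 6*(-2 + 36 - 390) = 6*(-356) = -2136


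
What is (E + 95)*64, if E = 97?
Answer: 12288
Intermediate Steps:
(E + 95)*64 = (97 + 95)*64 = 192*64 = 12288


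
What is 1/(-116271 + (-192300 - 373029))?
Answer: -1/681600 ≈ -1.4671e-6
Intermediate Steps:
1/(-116271 + (-192300 - 373029)) = 1/(-116271 - 565329) = 1/(-681600) = -1/681600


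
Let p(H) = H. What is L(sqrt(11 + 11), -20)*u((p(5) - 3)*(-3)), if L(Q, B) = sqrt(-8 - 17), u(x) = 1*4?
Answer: 20*I ≈ 20.0*I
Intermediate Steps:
u(x) = 4
L(Q, B) = 5*I (L(Q, B) = sqrt(-25) = 5*I)
L(sqrt(11 + 11), -20)*u((p(5) - 3)*(-3)) = (5*I)*4 = 20*I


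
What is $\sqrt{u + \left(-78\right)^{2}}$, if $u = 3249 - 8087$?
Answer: $\sqrt{1246} \approx 35.299$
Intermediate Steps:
$u = -4838$
$\sqrt{u + \left(-78\right)^{2}} = \sqrt{-4838 + \left(-78\right)^{2}} = \sqrt{-4838 + 6084} = \sqrt{1246}$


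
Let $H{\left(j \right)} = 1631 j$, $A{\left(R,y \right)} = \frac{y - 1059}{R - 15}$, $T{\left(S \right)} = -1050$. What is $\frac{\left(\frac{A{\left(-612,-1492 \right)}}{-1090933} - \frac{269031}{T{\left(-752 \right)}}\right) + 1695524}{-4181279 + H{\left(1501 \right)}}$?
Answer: $- \frac{1870869503094721}{1912095505841400} \approx -0.97844$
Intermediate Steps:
$A{\left(R,y \right)} = \frac{-1059 + y}{-15 + R}$
$\frac{\left(\frac{A{\left(-612,-1492 \right)}}{-1090933} - \frac{269031}{T{\left(-752 \right)}}\right) + 1695524}{-4181279 + H{\left(1501 \right)}} = \frac{\left(\frac{\frac{1}{-15 - 612} \left(-1059 - 1492\right)}{-1090933} - \frac{269031}{-1050}\right) + 1695524}{-4181279 + 1631 \cdot 1501} = \frac{\left(\frac{1}{-627} \left(-2551\right) \left(- \frac{1}{1090933}\right) - - \frac{12811}{50}\right) + 1695524}{-4181279 + 2448131} = \frac{\left(\left(- \frac{1}{627}\right) \left(-2551\right) \left(- \frac{1}{1090933}\right) + \frac{12811}{50}\right) + 1695524}{-1733148} = \left(\left(\frac{2551}{627} \left(- \frac{1}{1090933}\right) + \frac{12811}{50}\right) + 1695524\right) \left(- \frac{1}{1733148}\right) = \left(\left(- \frac{2551}{684014991} + \frac{12811}{50}\right) + 1695524\right) \left(- \frac{1}{1733148}\right) = \left(\frac{8762915922151}{34200749550} + 1695524\right) \left(- \frac{1}{1733148}\right) = \frac{57996954595936351}{34200749550} \left(- \frac{1}{1733148}\right) = - \frac{1870869503094721}{1912095505841400}$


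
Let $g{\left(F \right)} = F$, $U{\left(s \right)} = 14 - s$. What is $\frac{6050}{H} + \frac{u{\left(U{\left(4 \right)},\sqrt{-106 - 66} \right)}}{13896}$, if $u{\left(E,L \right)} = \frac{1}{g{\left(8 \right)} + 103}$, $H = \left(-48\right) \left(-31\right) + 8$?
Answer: $\frac{106043867}{26221752} \approx 4.0441$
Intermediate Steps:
$H = 1496$ ($H = 1488 + 8 = 1496$)
$u{\left(E,L \right)} = \frac{1}{111}$ ($u{\left(E,L \right)} = \frac{1}{8 + 103} = \frac{1}{111}$)
$\frac{6050}{H} + \frac{u{\left(U{\left(4 \right)},\sqrt{-106 - 66} \right)}}{13896} = \frac{6050}{1496} + \frac{1}{111 \cdot 13896} = 6050 \cdot \frac{1}{1496} + \frac{1}{111} \cdot \frac{1}{13896} = \frac{275}{68} + \frac{1}{1542456} = \frac{106043867}{26221752}$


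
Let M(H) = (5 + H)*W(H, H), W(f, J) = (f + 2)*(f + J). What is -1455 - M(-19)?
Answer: 7589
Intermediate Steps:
W(f, J) = (2 + f)*(J + f)
M(H) = (5 + H)*(2*H**2 + 4*H) (M(H) = (5 + H)*(H**2 + 2*H + 2*H + H*H) = (5 + H)*(H**2 + 2*H + 2*H + H**2) = (5 + H)*(2*H**2 + 4*H))
-1455 - M(-19) = -1455 - 2*(-19)*(2 - 19)*(5 - 19) = -1455 - 2*(-19)*(-17)*(-14) = -1455 - 1*(-9044) = -1455 + 9044 = 7589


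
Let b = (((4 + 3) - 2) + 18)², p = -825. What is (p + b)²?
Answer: 87616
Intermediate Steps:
b = 529 (b = ((7 - 2) + 18)² = (5 + 18)² = 23² = 529)
(p + b)² = (-825 + 529)² = (-296)² = 87616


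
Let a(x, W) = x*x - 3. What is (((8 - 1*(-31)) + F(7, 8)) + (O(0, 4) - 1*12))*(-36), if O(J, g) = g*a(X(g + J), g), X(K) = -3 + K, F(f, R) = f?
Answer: -936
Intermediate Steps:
a(x, W) = -3 + x² (a(x, W) = x² - 3 = -3 + x²)
O(J, g) = g*(-3 + (-3 + J + g)²) (O(J, g) = g*(-3 + (-3 + (g + J))²) = g*(-3 + (-3 + (J + g))²) = g*(-3 + (-3 + J + g)²))
(((8 - 1*(-31)) + F(7, 8)) + (O(0, 4) - 1*12))*(-36) = (((8 - 1*(-31)) + 7) + (4*(-3 + (-3 + 0 + 4)²) - 1*12))*(-36) = (((8 + 31) + 7) + (4*(-3 + 1²) - 12))*(-36) = ((39 + 7) + (4*(-3 + 1) - 12))*(-36) = (46 + (4*(-2) - 12))*(-36) = (46 + (-8 - 12))*(-36) = (46 - 20)*(-36) = 26*(-36) = -936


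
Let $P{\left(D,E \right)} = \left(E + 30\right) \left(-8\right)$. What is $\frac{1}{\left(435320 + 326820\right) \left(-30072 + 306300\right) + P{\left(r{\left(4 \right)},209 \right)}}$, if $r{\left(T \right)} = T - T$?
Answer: $\frac{1}{210524406008} \approx 4.75 \cdot 10^{-12}$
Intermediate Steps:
$r{\left(T \right)} = 0$
$P{\left(D,E \right)} = -240 - 8 E$ ($P{\left(D,E \right)} = \left(30 + E\right) \left(-8\right) = -240 - 8 E$)
$\frac{1}{\left(435320 + 326820\right) \left(-30072 + 306300\right) + P{\left(r{\left(4 \right)},209 \right)}} = \frac{1}{\left(435320 + 326820\right) \left(-30072 + 306300\right) - 1912} = \frac{1}{762140 \cdot 276228 - 1912} = \frac{1}{210524407920 - 1912} = \frac{1}{210524406008}$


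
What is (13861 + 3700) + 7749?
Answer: 25310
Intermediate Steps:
(13861 + 3700) + 7749 = 17561 + 7749 = 25310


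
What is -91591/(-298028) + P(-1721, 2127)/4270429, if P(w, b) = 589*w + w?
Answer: 88518211619/1272707414012 ≈ 0.069551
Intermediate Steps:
P(w, b) = 590*w
-91591/(-298028) + P(-1721, 2127)/4270429 = -91591/(-298028) + (590*(-1721))/4270429 = -91591*(-1/298028) - 1015390*1/4270429 = 91591/298028 - 1015390/4270429 = 88518211619/1272707414012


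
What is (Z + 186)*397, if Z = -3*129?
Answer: -79797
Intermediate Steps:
Z = -387
(Z + 186)*397 = (-387 + 186)*397 = -201*397 = -79797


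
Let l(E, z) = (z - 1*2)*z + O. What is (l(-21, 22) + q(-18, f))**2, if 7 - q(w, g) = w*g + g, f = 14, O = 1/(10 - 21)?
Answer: 56761156/121 ≈ 4.6910e+5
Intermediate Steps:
O = -1/11 (O = 1/(-11) = -1/11 ≈ -0.090909)
q(w, g) = 7 - g - g*w (q(w, g) = 7 - (w*g + g) = 7 - (g*w + g) = 7 - (g + g*w) = 7 + (-g - g*w) = 7 - g - g*w)
l(E, z) = -1/11 + z*(-2 + z) (l(E, z) = (z - 1*2)*z - 1/11 = (z - 2)*z - 1/11 = (-2 + z)*z - 1/11 = z*(-2 + z) - 1/11 = -1/11 + z*(-2 + z))
(l(-21, 22) + q(-18, f))**2 = ((-1/11 + 22**2 - 2*22) + (7 - 1*14 - 1*14*(-18)))**2 = ((-1/11 + 484 - 44) + (7 - 14 + 252))**2 = (4839/11 + 245)**2 = (7534/11)**2 = 56761156/121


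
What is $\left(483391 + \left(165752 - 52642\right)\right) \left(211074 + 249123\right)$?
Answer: $274507970697$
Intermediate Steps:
$\left(483391 + \left(165752 - 52642\right)\right) \left(211074 + 249123\right) = \left(483391 + 113110\right) 460197 = 596501 \cdot 460197 = 274507970697$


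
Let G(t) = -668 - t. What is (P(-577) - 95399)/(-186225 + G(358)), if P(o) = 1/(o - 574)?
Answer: 109804250/215525901 ≈ 0.50947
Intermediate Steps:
P(o) = 1/(-574 + o)
(P(-577) - 95399)/(-186225 + G(358)) = (1/(-574 - 577) - 95399)/(-186225 + (-668 - 1*358)) = (1/(-1151) - 95399)/(-186225 + (-668 - 358)) = (-1/1151 - 95399)/(-186225 - 1026) = -109804250/1151/(-187251) = -109804250/1151*(-1/187251) = 109804250/215525901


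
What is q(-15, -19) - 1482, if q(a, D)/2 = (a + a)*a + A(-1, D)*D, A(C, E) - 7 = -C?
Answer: -886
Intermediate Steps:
A(C, E) = 7 - C
q(a, D) = 4*a² + 16*D (q(a, D) = 2*((a + a)*a + (7 - 1*(-1))*D) = 2*((2*a)*a + (7 + 1)*D) = 2*(2*a² + 8*D) = 4*a² + 16*D)
q(-15, -19) - 1482 = (4*(-15)² + 16*(-19)) - 1482 = (4*225 - 304) - 1482 = (900 - 304) - 1482 = 596 - 1482 = -886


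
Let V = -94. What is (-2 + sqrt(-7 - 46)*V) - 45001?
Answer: -45003 - 94*I*sqrt(53) ≈ -45003.0 - 684.33*I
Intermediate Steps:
(-2 + sqrt(-7 - 46)*V) - 45001 = (-2 + sqrt(-7 - 46)*(-94)) - 45001 = (-2 + sqrt(-53)*(-94)) - 45001 = (-2 + (I*sqrt(53))*(-94)) - 45001 = (-2 - 94*I*sqrt(53)) - 45001 = -45003 - 94*I*sqrt(53)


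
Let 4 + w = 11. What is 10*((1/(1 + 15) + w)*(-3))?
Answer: -1695/8 ≈ -211.88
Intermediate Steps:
w = 7 (w = -4 + 11 = 7)
10*((1/(1 + 15) + w)*(-3)) = 10*((1/(1 + 15) + 7)*(-3)) = 10*((1/16 + 7)*(-3)) = 10*((113/16)*(-3)) = 10*(-339/16) = -1695/8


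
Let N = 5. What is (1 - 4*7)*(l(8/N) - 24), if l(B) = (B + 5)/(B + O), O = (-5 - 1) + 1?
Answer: 11907/17 ≈ 700.41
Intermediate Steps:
O = -5 (O = -6 + 1 = -5)
l(B) = (5 + B)/(-5 + B) (l(B) = (B + 5)/(B - 5) = (5 + B)/(-5 + B))
(1 - 4*7)*(l(8/N) - 24) = (1 - 4*7)*((5 + 8/5)/(-5 + 8/5) - 24) = (1 - 28)*((5 + 8*(1/5))/(-5 + 8*(1/5)) - 24) = -27*((5 + 8/5)/(-5 + 8/5) - 24) = -27*((33/5)/(-17/5) - 24) = -27*(-5/17*33/5 - 24) = -27*(-33/17 - 24) = -27*(-441/17) = 11907/17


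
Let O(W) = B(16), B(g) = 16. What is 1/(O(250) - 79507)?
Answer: -1/79491 ≈ -1.2580e-5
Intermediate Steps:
O(W) = 16
1/(O(250) - 79507) = 1/(16 - 79507) = 1/(-79491) = -1/79491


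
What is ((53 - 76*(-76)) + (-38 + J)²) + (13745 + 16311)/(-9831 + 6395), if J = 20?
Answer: 5277913/859 ≈ 6144.3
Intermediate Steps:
((53 - 76*(-76)) + (-38 + J)²) + (13745 + 16311)/(-9831 + 6395) = ((53 - 76*(-76)) + (-38 + 20)²) + (13745 + 16311)/(-9831 + 6395) = ((53 + 5776) + (-18)²) + 30056/(-3436) = (5829 + 324) + 30056*(-1/3436) = 6153 - 7514/859 = 5277913/859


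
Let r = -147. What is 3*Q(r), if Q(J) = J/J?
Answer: 3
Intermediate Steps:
Q(J) = 1
3*Q(r) = 3*1 = 3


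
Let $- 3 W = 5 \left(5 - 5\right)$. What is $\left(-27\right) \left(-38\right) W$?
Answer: $0$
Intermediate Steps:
$W = 0$ ($W = - \frac{5 \left(5 - 5\right)}{3} = - \frac{5 \cdot 0}{3} = \left(- \frac{1}{3}\right) 0 = 0$)
$\left(-27\right) \left(-38\right) W = \left(-27\right) \left(-38\right) 0 = 1026 \cdot 0 = 0$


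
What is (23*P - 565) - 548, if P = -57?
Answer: -2424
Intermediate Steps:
(23*P - 565) - 548 = (23*(-57) - 565) - 548 = (-1311 - 565) - 548 = -1876 - 548 = -2424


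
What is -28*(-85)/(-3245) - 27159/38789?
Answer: -36089755/25174061 ≈ -1.4336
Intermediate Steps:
-28*(-85)/(-3245) - 27159/38789 = 2380*(-1/3245) - 27159*1/38789 = -476/649 - 27159/38789 = -36089755/25174061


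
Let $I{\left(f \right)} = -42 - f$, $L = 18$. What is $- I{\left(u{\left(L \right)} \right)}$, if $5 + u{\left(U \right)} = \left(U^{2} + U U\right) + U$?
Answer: $703$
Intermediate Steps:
$u{\left(U \right)} = -5 + U + 2 U^{2}$ ($u{\left(U \right)} = -5 + \left(\left(U^{2} + U U\right) + U\right) = -5 + \left(\left(U^{2} + U^{2}\right) + U\right) = -5 + \left(2 U^{2} + U\right) = -5 + \left(U + 2 U^{2}\right) = -5 + U + 2 U^{2}$)
$- I{\left(u{\left(L \right)} \right)} = - (-42 - \left(-5 + 18 + 2 \cdot 18^{2}\right)) = - (-42 - \left(-5 + 18 + 2 \cdot 324\right)) = - (-42 - \left(-5 + 18 + 648\right)) = - (-42 - 661) = \left(-1\right) \left(-703\right) = 703$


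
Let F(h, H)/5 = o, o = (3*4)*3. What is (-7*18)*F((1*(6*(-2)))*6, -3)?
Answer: -22680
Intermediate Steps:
o = 36 (o = 12*3 = 36)
F(h, H) = 180 (F(h, H) = 5*36 = 180)
(-7*18)*F((1*(6*(-2)))*6, -3) = -7*18*180 = -126*180 = -22680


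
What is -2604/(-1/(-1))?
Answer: -2604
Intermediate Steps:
-2604/(-1/(-1)) = -2604/(-1*(-1)) = -2604/1 = 1*(-2604) = -2604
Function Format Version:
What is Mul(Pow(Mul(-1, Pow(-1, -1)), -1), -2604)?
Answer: -2604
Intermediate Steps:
Mul(Pow(Mul(-1, Pow(-1, -1)), -1), -2604) = Mul(Pow(Mul(-1, -1), -1), -2604) = Mul(Pow(1, -1), -2604) = Mul(1, -2604) = -2604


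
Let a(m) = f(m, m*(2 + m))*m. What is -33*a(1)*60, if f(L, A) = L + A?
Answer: -7920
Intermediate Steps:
f(L, A) = A + L
a(m) = m*(m + m*(2 + m)) (a(m) = (m*(2 + m) + m)*m = (m + m*(2 + m))*m = m*(m + m*(2 + m)))
-33*a(1)*60 = -33*1**2*(3 + 1)*60 = -33*4*60 = -132*60 = -7920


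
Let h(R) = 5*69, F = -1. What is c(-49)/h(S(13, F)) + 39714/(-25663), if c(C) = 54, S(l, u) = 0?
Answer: -4105176/2951245 ≈ -1.3910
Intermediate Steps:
h(R) = 345
c(-49)/h(S(13, F)) + 39714/(-25663) = 54/345 + 39714/(-25663) = 54*(1/345) + 39714*(-1/25663) = 18/115 - 39714/25663 = -4105176/2951245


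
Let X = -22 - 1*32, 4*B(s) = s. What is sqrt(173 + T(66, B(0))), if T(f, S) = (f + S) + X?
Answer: sqrt(185) ≈ 13.601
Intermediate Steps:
B(s) = s/4
X = -54 (X = -22 - 32 = -54)
T(f, S) = -54 + S + f (T(f, S) = (f + S) - 54 = (S + f) - 54 = -54 + S + f)
sqrt(173 + T(66, B(0))) = sqrt(173 + (-54 + (1/4)*0 + 66)) = sqrt(173 + (-54 + 0 + 66)) = sqrt(173 + 12) = sqrt(185)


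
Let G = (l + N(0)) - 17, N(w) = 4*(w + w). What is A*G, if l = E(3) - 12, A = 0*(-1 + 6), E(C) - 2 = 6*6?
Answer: 0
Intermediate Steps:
E(C) = 38 (E(C) = 2 + 6*6 = 2 + 36 = 38)
A = 0 (A = 0*5 = 0)
l = 26 (l = 38 - 12 = 26)
N(w) = 8*w (N(w) = 4*(2*w) = 8*w)
G = 9 (G = (26 + 8*0) - 17 = (26 + 0) - 17 = 26 - 17 = 9)
A*G = 0*9 = 0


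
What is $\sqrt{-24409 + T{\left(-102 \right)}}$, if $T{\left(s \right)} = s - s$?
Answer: $i \sqrt{24409} \approx 156.23 i$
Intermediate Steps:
$T{\left(s \right)} = 0$
$\sqrt{-24409 + T{\left(-102 \right)}} = \sqrt{-24409 + 0} = \sqrt{-24409} = i \sqrt{24409}$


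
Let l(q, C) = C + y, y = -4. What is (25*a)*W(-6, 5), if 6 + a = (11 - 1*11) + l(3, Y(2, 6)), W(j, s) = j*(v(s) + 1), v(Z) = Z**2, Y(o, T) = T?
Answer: 15600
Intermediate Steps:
l(q, C) = -4 + C (l(q, C) = C - 4 = -4 + C)
W(j, s) = j*(1 + s**2) (W(j, s) = j*(s**2 + 1) = j*(1 + s**2))
a = -4 (a = -6 + ((11 - 1*11) + (-4 + 6)) = -6 + ((11 - 11) + 2) = -6 + (0 + 2) = -6 + 2 = -4)
(25*a)*W(-6, 5) = (25*(-4))*(-6*(1 + 5**2)) = -(-600)*(1 + 25) = -(-600)*26 = -100*(-156) = 15600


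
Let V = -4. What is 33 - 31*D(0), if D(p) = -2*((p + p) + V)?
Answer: -215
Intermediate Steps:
D(p) = 8 - 4*p (D(p) = -2*((p + p) - 4) = -2*(2*p - 4) = -2*(-4 + 2*p) = 8 - 4*p)
33 - 31*D(0) = 33 - 31*(8 - 4*0) = 33 - 31*(8 + 0) = 33 - 31*8 = 33 - 248 = -215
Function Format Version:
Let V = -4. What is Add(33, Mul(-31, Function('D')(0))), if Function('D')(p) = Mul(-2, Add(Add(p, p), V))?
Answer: -215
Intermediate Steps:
Function('D')(p) = Add(8, Mul(-4, p)) (Function('D')(p) = Mul(-2, Add(Add(p, p), -4)) = Mul(-2, Add(Mul(2, p), -4)) = Mul(-2, Add(-4, Mul(2, p))) = Add(8, Mul(-4, p)))
Add(33, Mul(-31, Function('D')(0))) = Add(33, Mul(-31, Add(8, Mul(-4, 0)))) = Add(33, Mul(-31, Add(8, 0))) = Add(33, Mul(-31, 8)) = Add(33, -248) = -215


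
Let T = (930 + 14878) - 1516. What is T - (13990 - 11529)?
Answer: 11831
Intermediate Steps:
T = 14292 (T = 15808 - 1516 = 14292)
T - (13990 - 11529) = 14292 - (13990 - 11529) = 14292 - 1*2461 = 14292 - 2461 = 11831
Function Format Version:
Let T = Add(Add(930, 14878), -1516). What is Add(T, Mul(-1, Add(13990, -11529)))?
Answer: 11831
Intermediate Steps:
T = 14292 (T = Add(15808, -1516) = 14292)
Add(T, Mul(-1, Add(13990, -11529))) = Add(14292, Mul(-1, Add(13990, -11529))) = Add(14292, Mul(-1, 2461)) = Add(14292, -2461) = 11831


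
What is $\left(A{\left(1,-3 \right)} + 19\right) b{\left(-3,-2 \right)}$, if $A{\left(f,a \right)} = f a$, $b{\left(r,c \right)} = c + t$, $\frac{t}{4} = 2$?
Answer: $96$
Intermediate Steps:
$t = 8$ ($t = 4 \cdot 2 = 8$)
$b{\left(r,c \right)} = 8 + c$ ($b{\left(r,c \right)} = c + 8 = 8 + c$)
$A{\left(f,a \right)} = a f$
$\left(A{\left(1,-3 \right)} + 19\right) b{\left(-3,-2 \right)} = \left(\left(-3\right) 1 + 19\right) \left(8 - 2\right) = \left(-3 + 19\right) 6 = 16 \cdot 6 = 96$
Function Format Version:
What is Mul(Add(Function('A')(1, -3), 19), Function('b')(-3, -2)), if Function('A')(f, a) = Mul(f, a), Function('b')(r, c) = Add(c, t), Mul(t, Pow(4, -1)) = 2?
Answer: 96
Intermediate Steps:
t = 8 (t = Mul(4, 2) = 8)
Function('b')(r, c) = Add(8, c) (Function('b')(r, c) = Add(c, 8) = Add(8, c))
Function('A')(f, a) = Mul(a, f)
Mul(Add(Function('A')(1, -3), 19), Function('b')(-3, -2)) = Mul(Add(Mul(-3, 1), 19), Add(8, -2)) = Mul(Add(-3, 19), 6) = Mul(16, 6) = 96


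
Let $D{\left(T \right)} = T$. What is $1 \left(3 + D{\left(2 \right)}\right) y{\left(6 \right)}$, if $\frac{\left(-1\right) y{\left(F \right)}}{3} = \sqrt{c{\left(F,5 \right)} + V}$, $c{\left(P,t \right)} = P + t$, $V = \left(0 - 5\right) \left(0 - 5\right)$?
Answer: $-90$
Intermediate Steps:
$V = 25$ ($V = \left(-5\right) \left(-5\right) = 25$)
$y{\left(F \right)} = - 3 \sqrt{30 + F}$ ($y{\left(F \right)} = - 3 \sqrt{\left(F + 5\right) + 25} = - 3 \sqrt{\left(5 + F\right) + 25} = - 3 \sqrt{30 + F}$)
$1 \left(3 + D{\left(2 \right)}\right) y{\left(6 \right)} = 1 \left(3 + 2\right) \left(- 3 \sqrt{30 + 6}\right) = 1 \cdot 5 \left(- 3 \sqrt{36}\right) = 5 \left(\left(-3\right) 6\right) = 5 \left(-18\right) = -90$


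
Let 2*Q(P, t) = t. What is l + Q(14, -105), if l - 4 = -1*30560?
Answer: -61217/2 ≈ -30609.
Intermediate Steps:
l = -30556 (l = 4 - 1*30560 = 4 - 30560 = -30556)
Q(P, t) = t/2
l + Q(14, -105) = -30556 + (1/2)*(-105) = -30556 - 105/2 = -61217/2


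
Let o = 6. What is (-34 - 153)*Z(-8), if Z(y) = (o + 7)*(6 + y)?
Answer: 4862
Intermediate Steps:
Z(y) = 78 + 13*y (Z(y) = (6 + 7)*(6 + y) = 13*(6 + y) = 78 + 13*y)
(-34 - 153)*Z(-8) = (-34 - 153)*(78 + 13*(-8)) = -187*(78 - 104) = -187*(-26) = 4862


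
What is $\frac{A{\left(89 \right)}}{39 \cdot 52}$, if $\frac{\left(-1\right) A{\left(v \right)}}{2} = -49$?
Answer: $\frac{49}{1014} \approx 0.048323$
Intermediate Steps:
$A{\left(v \right)} = 98$ ($A{\left(v \right)} = \left(-2\right) \left(-49\right) = 98$)
$\frac{A{\left(89 \right)}}{39 \cdot 52} = \frac{98}{39 \cdot 52} = \frac{98}{2028} = 98 \cdot \frac{1}{2028} = \frac{49}{1014}$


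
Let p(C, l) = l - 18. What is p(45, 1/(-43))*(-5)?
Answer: 3875/43 ≈ 90.116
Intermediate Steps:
p(C, l) = -18 + l
p(45, 1/(-43))*(-5) = (-18 + 1/(-43))*(-5) = (-18 - 1/43)*(-5) = -775/43*(-5) = 3875/43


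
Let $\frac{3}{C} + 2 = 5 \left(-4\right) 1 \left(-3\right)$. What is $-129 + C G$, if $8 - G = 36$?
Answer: $- \frac{3783}{29} \approx -130.45$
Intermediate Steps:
$G = -28$ ($G = 8 - 36 = -28$)
$C = \frac{3}{58}$ ($C = \frac{3}{-2 + 5 \left(-4\right) 1 \left(-3\right)} = \frac{3}{-2 + \left(-20\right) 1 \left(-3\right)} = \frac{3}{-2 - -60} = \frac{3}{-2 + 60} = \frac{3}{58} \approx 0.051724$)
$-129 + C G = -129 + \frac{3}{58} \left(-28\right) = -129 - \frac{42}{29} = - \frac{3783}{29}$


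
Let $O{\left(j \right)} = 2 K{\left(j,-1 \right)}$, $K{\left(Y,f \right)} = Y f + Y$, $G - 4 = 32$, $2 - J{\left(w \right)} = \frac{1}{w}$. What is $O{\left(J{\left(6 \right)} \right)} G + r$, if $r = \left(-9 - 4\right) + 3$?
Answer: $-10$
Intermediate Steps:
$J{\left(w \right)} = 2 - \frac{1}{w}$
$G = 36$ ($G = 4 + 32 = 36$)
$K{\left(Y,f \right)} = Y + Y f$
$r = -10$ ($r = -13 + 3 = -10$)
$O{\left(j \right)} = 0$ ($O{\left(j \right)} = 2 j \left(1 - 1\right) = 2 j 0 = 2 \cdot 0 = 0$)
$O{\left(J{\left(6 \right)} \right)} G + r = 0 \cdot 36 - 10 = 0 - 10 = -10$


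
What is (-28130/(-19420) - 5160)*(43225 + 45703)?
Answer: -445436216848/971 ≈ -4.5874e+8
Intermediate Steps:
(-28130/(-19420) - 5160)*(43225 + 45703) = (-28130*(-1/19420) - 5160)*88928 = (2813/1942 - 5160)*88928 = -10017907/1942*88928 = -445436216848/971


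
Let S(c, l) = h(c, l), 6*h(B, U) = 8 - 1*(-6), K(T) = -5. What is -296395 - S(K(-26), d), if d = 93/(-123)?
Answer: -889192/3 ≈ -2.9640e+5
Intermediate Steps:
h(B, U) = 7/3 (h(B, U) = (8 - 1*(-6))/6 = (8 + 6)/6 = (1/6)*14 = 7/3)
d = -31/41 (d = 93*(-1/123) = -31/41 ≈ -0.75610)
S(c, l) = 7/3
-296395 - S(K(-26), d) = -296395 - 1*7/3 = -296395 - 7/3 = -889192/3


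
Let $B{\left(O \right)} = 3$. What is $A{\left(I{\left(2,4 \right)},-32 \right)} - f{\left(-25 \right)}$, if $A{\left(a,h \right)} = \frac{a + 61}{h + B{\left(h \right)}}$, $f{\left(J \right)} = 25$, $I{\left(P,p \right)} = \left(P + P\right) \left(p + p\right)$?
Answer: $- \frac{818}{29} \approx -28.207$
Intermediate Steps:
$I{\left(P,p \right)} = 4 P p$ ($I{\left(P,p \right)} = 2 P 2 p = 4 P p$)
$A{\left(a,h \right)} = \frac{61 + a}{3 + h}$ ($A{\left(a,h \right)} = \frac{a + 61}{h + 3} = \frac{61 + a}{3 + h}$)
$A{\left(I{\left(2,4 \right)},-32 \right)} - f{\left(-25 \right)} = \frac{61 + 4 \cdot 2 \cdot 4}{3 - 32} - 25 = \frac{61 + 32}{-29} - 25 = \left(- \frac{1}{29}\right) 93 - 25 = - \frac{93}{29} - 25 = - \frac{818}{29}$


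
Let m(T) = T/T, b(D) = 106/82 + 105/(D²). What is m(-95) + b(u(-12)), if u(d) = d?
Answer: 5947/1968 ≈ 3.0219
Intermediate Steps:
b(D) = 53/41 + 105/D² (b(D) = 106*(1/82) + 105/D² = 53/41 + 105/D²)
m(T) = 1
m(-95) + b(u(-12)) = 1 + (53/41 + 105/(-12)²) = 1 + (53/41 + 105*(1/144)) = 1 + (53/41 + 35/48) = 1 + 3979/1968 = 5947/1968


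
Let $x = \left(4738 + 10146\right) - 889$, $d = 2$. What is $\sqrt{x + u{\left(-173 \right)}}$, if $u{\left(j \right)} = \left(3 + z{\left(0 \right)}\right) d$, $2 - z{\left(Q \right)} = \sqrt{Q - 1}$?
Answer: $\sqrt{14005 - 2 i} \approx 118.34 - 0.0085 i$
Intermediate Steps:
$z{\left(Q \right)} = 2 - \sqrt{-1 + Q}$ ($z{\left(Q \right)} = 2 - \sqrt{Q - 1} = 2 - \sqrt{-1 + Q}$)
$u{\left(j \right)} = 10 - 2 i$ ($u{\left(j \right)} = \left(3 + \left(2 - \sqrt{-1 + 0}\right)\right) 2 = \left(3 + \left(2 - \sqrt{-1}\right)\right) 2 = \left(3 + \left(2 - i\right)\right) 2 = \left(5 - i\right) 2 = 10 - 2 i$)
$x = 13995$ ($x = 14884 - 889 = 13995$)
$\sqrt{x + u{\left(-173 \right)}} = \sqrt{13995 + \left(10 - 2 i\right)} = \sqrt{14005 - 2 i}$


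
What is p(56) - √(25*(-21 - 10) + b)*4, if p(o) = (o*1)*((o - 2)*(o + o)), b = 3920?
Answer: 338688 - 4*√3145 ≈ 3.3846e+5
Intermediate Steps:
p(o) = 2*o²*(-2 + o) (p(o) = o*((-2 + o)*(2*o)) = o*(2*o*(-2 + o)) = 2*o²*(-2 + o))
p(56) - √(25*(-21 - 10) + b)*4 = 2*56²*(-2 + 56) - √(25*(-21 - 10) + 3920)*4 = 2*3136*54 - √(25*(-31) + 3920)*4 = 338688 - √(-775 + 3920)*4 = 338688 - √3145*4 = 338688 - 4*√3145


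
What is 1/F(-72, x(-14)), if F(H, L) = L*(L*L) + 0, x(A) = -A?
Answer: 1/2744 ≈ 0.00036443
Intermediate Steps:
F(H, L) = L³ (F(H, L) = L*L² + 0 = L³ + 0 = L³)
1/F(-72, x(-14)) = 1/((-1*(-14))³) = 1/(14³) = 1/2744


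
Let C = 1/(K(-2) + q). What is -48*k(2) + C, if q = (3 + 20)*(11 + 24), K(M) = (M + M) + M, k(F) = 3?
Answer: -115055/799 ≈ -144.00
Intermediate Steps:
K(M) = 3*M (K(M) = 2*M + M = 3*M)
q = 805 (q = 23*35 = 805)
C = 1/799 (C = 1/(3*(-2) + 805) = 1/(-6 + 805) = 1/799 ≈ 0.0012516)
-48*k(2) + C = -48*3 + 1/799 = -144 + 1/799 = -115055/799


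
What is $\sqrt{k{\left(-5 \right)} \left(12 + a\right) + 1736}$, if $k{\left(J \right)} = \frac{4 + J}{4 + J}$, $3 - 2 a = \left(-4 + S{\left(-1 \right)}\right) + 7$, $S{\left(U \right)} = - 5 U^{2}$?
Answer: $\frac{3 \sqrt{778}}{2} \approx 41.839$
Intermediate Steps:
$a = \frac{5}{2}$ ($a = \frac{3}{2} - \frac{\left(-4 - 5 \left(-1\right)^{2}\right) + 7}{2} = \frac{3}{2} - \frac{\left(-4 - 5\right) + 7}{2} = \frac{3}{2} - \frac{-9 + 7}{2} = \frac{3}{2} - -1 = \frac{3}{2} + 1 = \frac{5}{2} \approx 2.5$)
$k{\left(J \right)} = 1$
$\sqrt{k{\left(-5 \right)} \left(12 + a\right) + 1736} = \sqrt{1 \left(12 + \frac{5}{2}\right) + 1736} = \sqrt{1 \cdot \frac{29}{2} + 1736} = \sqrt{\frac{29}{2} + 1736} = \sqrt{\frac{3501}{2}} = \frac{3 \sqrt{778}}{2}$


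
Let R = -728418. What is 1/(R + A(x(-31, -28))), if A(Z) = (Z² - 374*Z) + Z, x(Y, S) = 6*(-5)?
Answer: -1/716328 ≈ -1.3960e-6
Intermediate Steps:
x(Y, S) = -30
A(Z) = Z² - 373*Z
1/(R + A(x(-31, -28))) = 1/(-728418 - 30*(-373 - 30)) = 1/(-728418 - 30*(-403)) = 1/(-728418 + 12090) = 1/(-716328) = -1/716328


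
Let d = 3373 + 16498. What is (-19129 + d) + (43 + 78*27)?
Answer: 2891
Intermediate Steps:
d = 19871
(-19129 + d) + (43 + 78*27) = (-19129 + 19871) + (43 + 78*27) = 742 + (43 + 2106) = 742 + 2149 = 2891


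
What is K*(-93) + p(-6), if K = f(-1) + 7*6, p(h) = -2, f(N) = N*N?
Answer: -4001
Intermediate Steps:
f(N) = N²
K = 43 (K = (-1)² + 7*6 = 1 + 42 = 43)
K*(-93) + p(-6) = 43*(-93) - 2 = -3999 - 2 = -4001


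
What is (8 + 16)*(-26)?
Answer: -624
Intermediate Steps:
(8 + 16)*(-26) = 24*(-26) = -624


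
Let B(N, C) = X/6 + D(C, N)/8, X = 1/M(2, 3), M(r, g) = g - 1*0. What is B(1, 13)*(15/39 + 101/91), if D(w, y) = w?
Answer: 2057/819 ≈ 2.5116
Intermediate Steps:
M(r, g) = g (M(r, g) = g + 0 = g)
X = ⅓ (X = 1/3 = ⅓ ≈ 0.33333)
B(N, C) = 1/18 + C/8 (B(N, C) = (⅓)/6 + C/8 = (⅓)*(⅙) + C*(⅛) = 1/18 + C/8)
B(1, 13)*(15/39 + 101/91) = (1/18 + (⅛)*13)*(15/39 + 101/91) = (1/18 + 13/8)*(15*(1/39) + 101*(1/91)) = 121*(5/13 + 101/91)/72 = (121/72)*(136/91) = 2057/819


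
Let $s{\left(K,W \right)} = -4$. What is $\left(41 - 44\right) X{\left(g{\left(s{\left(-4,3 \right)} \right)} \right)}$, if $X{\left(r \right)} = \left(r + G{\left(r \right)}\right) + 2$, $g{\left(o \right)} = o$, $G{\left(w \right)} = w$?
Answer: $18$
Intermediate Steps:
$X{\left(r \right)} = 2 + 2 r$ ($X{\left(r \right)} = \left(r + r\right) + 2 = 2 r + 2 = 2 + 2 r$)
$\left(41 - 44\right) X{\left(g{\left(s{\left(-4,3 \right)} \right)} \right)} = \left(41 - 44\right) \left(2 + 2 \left(-4\right)\right) = - 3 \left(2 - 8\right) = \left(-3\right) \left(-6\right) = 18$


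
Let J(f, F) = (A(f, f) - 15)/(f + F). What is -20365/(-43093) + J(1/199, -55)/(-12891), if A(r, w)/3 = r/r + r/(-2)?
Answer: 212812813499/450334950272 ≈ 0.47257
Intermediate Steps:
A(r, w) = 3 - 3*r/2 (A(r, w) = 3*(r/r + r/(-2)) = 3*(1 + r*(-½)) = 3*(1 - r/2) = 3 - 3*r/2)
J(f, F) = (-12 - 3*f/2)/(F + f) (J(f, F) = ((3 - 3*f/2) - 15)/(f + F) = (-12 - 3*f/2)/(F + f))
-20365/(-43093) + J(1/199, -55)/(-12891) = -20365/(-43093) + ((-12 - 3/2/199)/(-55 + 1/199))/(-12891) = -20365*(-1/43093) + ((-12 - 3/2*1/199)/(-55 + 1/199))*(-1/12891) = 20365/43093 + ((-12 - 3/398)/(-10944/199))*(-1/12891) = 20365/43093 - 199/10944*(-4779/398)*(-1/12891) = 20365/43093 + (531/2432)*(-1/12891) = 20365/43093 - 177/10450304 = 212812813499/450334950272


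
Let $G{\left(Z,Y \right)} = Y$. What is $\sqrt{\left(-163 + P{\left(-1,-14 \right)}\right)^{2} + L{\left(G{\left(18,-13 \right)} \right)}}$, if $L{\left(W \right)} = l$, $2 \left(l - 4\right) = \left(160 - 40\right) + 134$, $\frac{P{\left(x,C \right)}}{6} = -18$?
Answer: $2 \sqrt{18393} \approx 271.24$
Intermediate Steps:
$P{\left(x,C \right)} = -108$ ($P{\left(x,C \right)} = 6 \left(-18\right) = -108$)
$l = 131$ ($l = 4 + \frac{\left(160 - 40\right) + 134}{2} = 4 + \frac{120 + 134}{2} = 4 + \frac{1}{2} \cdot 254 = 4 + 127 = 131$)
$L{\left(W \right)} = 131$
$\sqrt{\left(-163 + P{\left(-1,-14 \right)}\right)^{2} + L{\left(G{\left(18,-13 \right)} \right)}} = \sqrt{\left(-163 - 108\right)^{2} + 131} = \sqrt{\left(-271\right)^{2} + 131} = \sqrt{73441 + 131} = \sqrt{73572} = 2 \sqrt{18393}$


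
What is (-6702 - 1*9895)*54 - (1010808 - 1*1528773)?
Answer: -378273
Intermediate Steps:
(-6702 - 1*9895)*54 - (1010808 - 1*1528773) = (-6702 - 9895)*54 - (1010808 - 1528773) = -16597*54 - 1*(-517965) = -896238 + 517965 = -378273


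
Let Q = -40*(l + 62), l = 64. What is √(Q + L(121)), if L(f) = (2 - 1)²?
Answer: I*√5039 ≈ 70.986*I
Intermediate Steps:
Q = -5040 (Q = -40*(64 + 62) = -40*126 = -5040)
L(f) = 1 (L(f) = 1² = 1)
√(Q + L(121)) = √(-5040 + 1) = √(-5039) = I*√5039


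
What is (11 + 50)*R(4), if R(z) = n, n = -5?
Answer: -305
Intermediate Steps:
R(z) = -5
(11 + 50)*R(4) = (11 + 50)*(-5) = 61*(-5) = -305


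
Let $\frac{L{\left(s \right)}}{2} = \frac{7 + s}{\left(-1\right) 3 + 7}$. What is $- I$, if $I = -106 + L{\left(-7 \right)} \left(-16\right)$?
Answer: $106$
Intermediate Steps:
$L{\left(s \right)} = \frac{7}{2} + \frac{s}{2}$ ($L{\left(s \right)} = 2 \frac{7 + s}{\left(-1\right) 3 + 7} = 2 \frac{7 + s}{-3 + 7} = 2 \frac{7 + s}{4} = 2 \left(7 + s\right) \frac{1}{4} = 2 \left(\frac{7}{4} + \frac{s}{4}\right) = \frac{7}{2} + \frac{s}{2}$)
$I = -106$ ($I = -106 + \left(\frac{7}{2} + \frac{1}{2} \left(-7\right)\right) \left(-16\right) = -106 + \left(\frac{7}{2} - \frac{7}{2}\right) \left(-16\right) = -106 + 0 \left(-16\right) = -106 + 0 = -106$)
$- I = \left(-1\right) \left(-106\right) = 106$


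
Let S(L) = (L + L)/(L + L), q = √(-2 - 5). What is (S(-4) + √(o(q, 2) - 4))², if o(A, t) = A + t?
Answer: (1 + √(-2 + I*√7))² ≈ 0.62273 + 5.9066*I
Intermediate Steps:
q = I*√7 (q = √(-7) = I*√7 ≈ 2.6458*I)
S(L) = 1 (S(L) = (2*L)/((2*L)) = (2*L)*(1/(2*L)) = 1)
(S(-4) + √(o(q, 2) - 4))² = (1 + √((I*√7 + 2) - 4))² = (1 + √((2 + I*√7) - 4))² = (1 + √(-2 + I*√7))²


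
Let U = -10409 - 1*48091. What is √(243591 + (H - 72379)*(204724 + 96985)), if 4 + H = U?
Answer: 4*I*√2468020966 ≈ 1.9872e+5*I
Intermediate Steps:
U = -58500 (U = -10409 - 48091 = -58500)
H = -58504 (H = -4 - 58500 = -58504)
√(243591 + (H - 72379)*(204724 + 96985)) = √(243591 + (-58504 - 72379)*(204724 + 96985)) = √(243591 - 130883*301709) = √(243591 - 39488579047) = √(-39488335456) = 4*I*√2468020966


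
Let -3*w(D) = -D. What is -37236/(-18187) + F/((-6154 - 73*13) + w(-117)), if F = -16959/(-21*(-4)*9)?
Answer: 67119568135/32732671608 ≈ 2.0505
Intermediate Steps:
w(D) = D/3 (w(D) = -(-1)*D/3 = D/3)
F = -5653/252 (F = -16959/(84*9) = -16959/756 = -16959*1/756 = -5653/252 ≈ -22.433)
-37236/(-18187) + F/((-6154 - 73*13) + w(-117)) = -37236/(-18187) - 5653/(252*((-6154 - 73*13) + (1/3)*(-117))) = -37236*(-1/18187) - 5653/(252*((-6154 - 949) - 39)) = 37236/18187 - 5653/(252*(-7103 - 39)) = 37236/18187 - 5653/252/(-7142) = 37236/18187 - 5653/252*(-1/7142) = 37236/18187 + 5653/1799784 = 67119568135/32732671608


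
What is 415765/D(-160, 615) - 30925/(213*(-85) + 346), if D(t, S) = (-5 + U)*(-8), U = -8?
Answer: 7386786835/1846936 ≈ 3999.5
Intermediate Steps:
D(t, S) = 104 (D(t, S) = (-5 - 8)*(-8) = -13*(-8) = 104)
415765/D(-160, 615) - 30925/(213*(-85) + 346) = 415765/104 - 30925/(213*(-85) + 346) = 415765*(1/104) - 30925/(-18105 + 346) = 415765/104 - 30925/(-17759) = 415765/104 - 30925*(-1/17759) = 415765/104 + 30925/17759 = 7386786835/1846936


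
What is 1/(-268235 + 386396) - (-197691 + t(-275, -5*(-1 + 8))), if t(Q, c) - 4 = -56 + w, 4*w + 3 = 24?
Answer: 93459561115/472644 ≈ 1.9774e+5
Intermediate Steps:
w = 21/4 (w = -¾ + (¼)*24 = -¾ + 6 = 21/4 ≈ 5.2500)
t(Q, c) = -187/4 (t(Q, c) = 4 + (-56 + 21/4) = 4 - 203/4 = -187/4)
1/(-268235 + 386396) - (-197691 + t(-275, -5*(-1 + 8))) = 1/(-268235 + 386396) - (-197691 - 187/4) = 1/118161 - 1*(-790951/4) = 1/118161 + 790951/4 = 93459561115/472644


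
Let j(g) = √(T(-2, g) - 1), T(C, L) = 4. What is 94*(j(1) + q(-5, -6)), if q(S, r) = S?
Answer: -470 + 94*√3 ≈ -307.19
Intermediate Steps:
j(g) = √3 (j(g) = √(4 - 1) = √3)
94*(j(1) + q(-5, -6)) = 94*(√3 - 5) = 94*(-5 + √3) = -470 + 94*√3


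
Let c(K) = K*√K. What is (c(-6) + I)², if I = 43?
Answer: 1633 - 516*I*√6 ≈ 1633.0 - 1263.9*I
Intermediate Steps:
c(K) = K^(3/2)
(c(-6) + I)² = ((-6)^(3/2) + 43)² = (-6*I*√6 + 43)² = (43 - 6*I*√6)²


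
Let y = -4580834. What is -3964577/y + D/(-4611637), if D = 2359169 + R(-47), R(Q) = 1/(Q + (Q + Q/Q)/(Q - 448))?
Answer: 173590549849398887/490504708441725502 ≈ 0.35390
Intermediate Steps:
R(Q) = 1/(Q + (1 + Q)/(-448 + Q)) (R(Q) = 1/(Q + (Q + 1)/(-448 + Q)) = 1/(Q + (1 + Q)/(-448 + Q)))
D = 54777544516/23219 (D = 2359169 + (-448 - 47)/(1 + (-47)² - 447*(-47)) = 2359169 - 495/(1 + 2209 + 21009) = 2359169 - 495/23219 = 54777544516/23219 ≈ 2.3592e+6)
-3964577/y + D/(-4611637) = -3964577/(-4580834) + (54777544516/23219)/(-4611637) = -3964577*(-1/4580834) + (54777544516/23219)*(-1/4611637) = 3964577/4580834 - 54777544516/107077599503 = 173590549849398887/490504708441725502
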